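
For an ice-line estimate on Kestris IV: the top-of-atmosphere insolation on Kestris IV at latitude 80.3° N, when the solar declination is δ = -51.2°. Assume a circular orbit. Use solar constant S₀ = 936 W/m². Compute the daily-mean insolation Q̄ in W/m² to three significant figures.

Q̄ ≈ 0.00 W/m²

cos H₀ = −tan(+80.3°) tan(-51.200°) = 7.2762 ≥ 1 ⇒ polar night, H₀ = 0 and Q̄ = 0.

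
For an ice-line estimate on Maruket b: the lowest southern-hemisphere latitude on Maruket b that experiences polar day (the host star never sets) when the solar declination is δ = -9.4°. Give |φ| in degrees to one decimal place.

Polar day requires cos H₀ = −tan φ tan δ ≤ −1, i.e. tan φ tan δ ≥ 1.
The boundary is |tan φ| · |tan δ| = 1, so |φ| = 90° − |δ| = 90° − 9.4° = 80.6° in the southern hemisphere.

|φ| = 80.6°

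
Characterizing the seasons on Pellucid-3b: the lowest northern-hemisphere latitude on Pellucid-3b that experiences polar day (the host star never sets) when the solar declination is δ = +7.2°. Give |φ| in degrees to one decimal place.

Polar day requires cos H₀ = −tan φ tan δ ≤ −1, i.e. tan φ tan δ ≥ 1.
The boundary is |tan φ| · |tan δ| = 1, so |φ| = 90° − |δ| = 90° − 7.2° = 82.8° in the northern hemisphere.

|φ| = 82.8°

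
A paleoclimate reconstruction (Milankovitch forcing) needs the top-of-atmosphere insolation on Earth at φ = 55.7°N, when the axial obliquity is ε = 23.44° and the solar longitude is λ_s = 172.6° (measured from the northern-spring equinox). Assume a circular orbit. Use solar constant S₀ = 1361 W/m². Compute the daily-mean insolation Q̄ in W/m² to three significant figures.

Q̄ ≈ 273 W/m²

Solar declination: sin δ = sin ε · sin λ_s = sin 23.44° × sin 172.6° = 0.05123, so δ = +2.937°.
cos H₀ = −tan(+55.7°) tan(+2.937°) = -0.0752, H₀ = 1.6461 rad.
Bracket: H₀ sin φ sin δ + cos φ cos δ sin H₀ = 1.6461×0.82610×0.05123 + 0.56353×0.99869×0.99717 = 0.069665 + 0.561199 = 0.630864.
Q̄ = (S₀/π) × [bracket] = (1361/π) × 0.630864 = 273.3 W/m².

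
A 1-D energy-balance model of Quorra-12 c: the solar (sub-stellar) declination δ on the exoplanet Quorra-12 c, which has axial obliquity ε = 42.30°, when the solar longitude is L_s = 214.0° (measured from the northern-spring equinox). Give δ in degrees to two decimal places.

sin δ = sin ε · sin L_s = sin 42.30° × sin 214.0° = -0.376344.
δ = arcsin(-0.376344) = -22.11°.

δ = -22.11°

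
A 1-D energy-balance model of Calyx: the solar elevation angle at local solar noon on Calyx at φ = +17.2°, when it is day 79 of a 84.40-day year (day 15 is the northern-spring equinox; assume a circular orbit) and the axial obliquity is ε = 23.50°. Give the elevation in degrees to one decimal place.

Solar longitude: λ_s = 360° × (79 − 15)/84.40 = 272.986°.
sin δ = sin 23.50° × sin 272.986° = -0.39821, so δ = -23.466°.
At local noon the hour angle is zero, so the zenith angle equals |φ − δ| = |+17.2° − (-23.466°)| = 40.666°.
Elevation = 90° − 40.666° = 49.3°.

49.3°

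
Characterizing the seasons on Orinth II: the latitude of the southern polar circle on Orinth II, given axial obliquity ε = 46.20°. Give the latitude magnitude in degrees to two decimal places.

The polar circle is the lowest latitude that experiences at least one full rotation of continuous darkness at the northern-summer solstice; it lies at |φ| = 90° − ε = 90° − 46.20° = 43.80°.

43.80°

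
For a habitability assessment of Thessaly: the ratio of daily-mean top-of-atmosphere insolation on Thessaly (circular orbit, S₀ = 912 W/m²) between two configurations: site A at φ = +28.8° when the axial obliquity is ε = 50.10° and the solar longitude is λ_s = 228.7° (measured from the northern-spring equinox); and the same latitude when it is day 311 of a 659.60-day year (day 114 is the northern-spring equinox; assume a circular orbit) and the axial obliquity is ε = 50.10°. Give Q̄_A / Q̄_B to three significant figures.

Q̄_A / Q̄_B ≈ 0.266

— Configuration A (φ=+28.8°):
Solar declination: sin δ = sin ε · sin λ_s = sin 50.10° × sin 228.7° = -0.57634, so δ = -35.194°.
cos H₀ = −tan(+28.8°) tan(-35.194°) = 0.3877, H₀ = 1.1726 rad.
Bracket: H₀ sin φ sin δ + cos φ cos δ sin H₀ = 1.1726×0.48175×-0.57634 + 0.87631×0.81721×0.92178 = -0.325574 + 0.660114 = 0.334540.
Q̄ = (S₀/π) × [bracket] = (912/π) × 0.334540 = 97.116 W/m².
— Configuration B (φ=+28.8°):
Solar longitude: λ_s = 360° × (311 − 114)/659.60 = 107.520°.
sin δ = sin 50.10° × sin 107.520° = 0.73158, so δ = +47.019°.
cos H₀ = −tan(+28.8°) tan(+47.019°) = -0.5899, H₀ = 2.2018 rad.
Bracket: H₀ sin φ sin δ + cos φ cos δ sin H₀ = 2.2018×0.48175×0.73158 + 0.87631×0.68176×0.80745 = 0.775999 + 0.482397 = 1.258396.
Q̄ = (S₀/π) × [bracket] = (912/π) × 1.258396 = 365.31 W/m².
Ratio Q̄_A / Q̄_B = 97.116 / 365.31 = 0.2658.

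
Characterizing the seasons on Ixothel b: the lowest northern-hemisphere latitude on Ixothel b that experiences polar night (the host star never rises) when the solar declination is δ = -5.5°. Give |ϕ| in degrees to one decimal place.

Polar night requires cos h₀ = −tan ϕ tan δ ≥ 1, i.e. tan ϕ tan δ ≤ −1.
The boundary is |tan ϕ| · |tan δ| = 1, so |ϕ| = 90° − |δ| = 90° − 5.5° = 84.5° in the northern hemisphere.

|ϕ| = 84.5°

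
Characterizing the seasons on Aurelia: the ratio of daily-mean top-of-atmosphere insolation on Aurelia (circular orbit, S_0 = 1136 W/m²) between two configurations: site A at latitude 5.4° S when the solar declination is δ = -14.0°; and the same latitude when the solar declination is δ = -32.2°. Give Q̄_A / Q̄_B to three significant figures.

Q̄_A / Q̄_B ≈ 1.09

— Configuration A (ϕ=-5.4°):
cos h₀ = −tan(-5.4°) tan(-14.000°) = -0.0236, h₀ = 1.5944 rad.
Bracket: h₀ sin ϕ sin δ + cos ϕ cos δ sin h₀ = 1.5944×-0.09411×-0.24192 + 0.99556×0.97030×0.99972 = 0.036300 + 0.965721 = 1.002021.
Q̄ = (S_0/π) × [bracket] = (1136/π) × 1.002021 = 362.33 W/m².
— Configuration B (ϕ=-5.4°):
cos h₀ = −tan(-5.4°) tan(-32.200°) = -0.0595, h₀ = 1.6304 rad.
Bracket: h₀ sin ϕ sin δ + cos ϕ cos δ sin h₀ = 1.6304×-0.09411×-0.53288 + 0.99556×0.84619×0.99823 = 0.081763 + 0.840942 = 0.922705.
Q̄ = (S_0/π) × [bracket] = (1136/π) × 0.922705 = 333.65 W/m².
Ratio Q̄_A / Q̄_B = 362.33 / 333.65 = 1.086.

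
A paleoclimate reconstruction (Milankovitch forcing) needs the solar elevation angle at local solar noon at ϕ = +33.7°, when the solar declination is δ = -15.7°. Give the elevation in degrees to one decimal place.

40.6°

At local noon the hour angle is zero, so the zenith angle equals |ϕ − δ| = |+33.7° − (-15.700°)| = 49.400°.
Elevation = 90° − 49.400° = 40.6°.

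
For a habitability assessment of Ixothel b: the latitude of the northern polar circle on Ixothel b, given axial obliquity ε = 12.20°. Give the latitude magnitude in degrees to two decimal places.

77.80°

The polar circle is the lowest latitude that experiences at least one full rotation of continuous daylight at the northern-summer solstice; it lies at |φ| = 90° − ε = 90° − 12.20° = 77.80°.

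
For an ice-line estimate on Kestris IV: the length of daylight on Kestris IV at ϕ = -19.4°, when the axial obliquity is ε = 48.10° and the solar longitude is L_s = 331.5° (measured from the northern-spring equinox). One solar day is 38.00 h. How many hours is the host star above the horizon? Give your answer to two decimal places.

20.62 h

Solar declination: sin δ = sin ε · sin L_s = sin 48.10° × sin 331.5° = -0.35515, so δ = -20.803°.
cos h₀ = −tan ϕ · tan δ = −tan(-19.4°) × tan(-20.803°) = -0.1338, so h₀ = 1.7050 rad = 97.69°.
Daylight = 2h₀/(2π) × 38.00 h = (1.7050/π) × 38.00 = 20.62 h.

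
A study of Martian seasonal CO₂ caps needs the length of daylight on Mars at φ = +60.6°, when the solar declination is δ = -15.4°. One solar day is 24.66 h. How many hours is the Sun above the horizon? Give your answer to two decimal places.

cos H₀ = −tan φ · tan δ = −tan(+60.6°) × tan(-15.400°) = 0.4888, so H₀ = 1.0600 rad = 60.74°.
Daylight = 2H₀/(2π) × 24.66 h = (1.0600/π) × 24.66 = 8.32 h.

8.32 h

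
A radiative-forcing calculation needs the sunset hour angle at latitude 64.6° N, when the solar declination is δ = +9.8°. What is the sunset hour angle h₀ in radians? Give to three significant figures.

h₀ = 1.94 rad

cos h₀ = −tan ϕ · tan δ = −tan(+64.6°) × tan(+9.800°) = -0.3638, so h₀ = 1.9431 rad = 111.33°.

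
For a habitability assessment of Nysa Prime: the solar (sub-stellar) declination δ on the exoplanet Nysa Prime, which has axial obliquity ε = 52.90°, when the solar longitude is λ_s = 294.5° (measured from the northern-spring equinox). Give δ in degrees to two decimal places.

δ = -46.53°

sin δ = sin ε · sin λ_s = sin 52.90° × sin 294.5° = -0.725770.
δ = arcsin(-0.725770) = -46.53°.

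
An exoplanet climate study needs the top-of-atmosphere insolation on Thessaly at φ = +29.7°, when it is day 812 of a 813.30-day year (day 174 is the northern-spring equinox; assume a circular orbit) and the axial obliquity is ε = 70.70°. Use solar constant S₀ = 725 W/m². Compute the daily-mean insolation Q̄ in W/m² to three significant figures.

Solar longitude: λ_s = 360° × (812 − 174)/813.30 = 282.405°.
sin δ = sin 70.70° × sin 282.405° = -0.92177, so δ = -67.186°.
cos H₀ = −tan(+29.7°) tan(-67.186°) = 1.3560 ≥ 1 ⇒ polar night, H₀ = 0 and Q̄ = 0.

Q̄ ≈ 0.00 W/m²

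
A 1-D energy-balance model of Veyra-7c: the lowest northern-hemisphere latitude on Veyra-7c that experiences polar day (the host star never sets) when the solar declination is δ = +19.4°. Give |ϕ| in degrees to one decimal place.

Polar day requires cos h₀ = −tan ϕ tan δ ≤ −1, i.e. tan ϕ tan δ ≥ 1.
The boundary is |tan ϕ| · |tan δ| = 1, so |ϕ| = 90° − |δ| = 90° − 19.4° = 70.6° in the northern hemisphere.

|ϕ| = 70.6°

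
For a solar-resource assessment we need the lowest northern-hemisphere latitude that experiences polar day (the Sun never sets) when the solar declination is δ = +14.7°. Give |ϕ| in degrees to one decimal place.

|ϕ| = 75.3°

Polar day requires cos h₀ = −tan ϕ tan δ ≤ −1, i.e. tan ϕ tan δ ≥ 1.
The boundary is |tan ϕ| · |tan δ| = 1, so |ϕ| = 90° − |δ| = 90° − 14.7° = 75.3° in the northern hemisphere.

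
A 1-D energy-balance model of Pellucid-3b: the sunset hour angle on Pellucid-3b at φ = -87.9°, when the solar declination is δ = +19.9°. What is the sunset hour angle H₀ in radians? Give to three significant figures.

H₀ = 0.00 rad

cos H₀ = −tan φ · tan δ = 9.8721 ≥ 1, so the host star never rises (polar night) and H₀ = 0.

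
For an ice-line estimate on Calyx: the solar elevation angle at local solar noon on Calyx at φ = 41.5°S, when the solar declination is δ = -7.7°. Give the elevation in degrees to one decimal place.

56.2°

At local noon the hour angle is zero, so the zenith angle equals |φ − δ| = |-41.5° − (-7.700°)| = 33.800°.
Elevation = 90° − 33.800° = 56.2°.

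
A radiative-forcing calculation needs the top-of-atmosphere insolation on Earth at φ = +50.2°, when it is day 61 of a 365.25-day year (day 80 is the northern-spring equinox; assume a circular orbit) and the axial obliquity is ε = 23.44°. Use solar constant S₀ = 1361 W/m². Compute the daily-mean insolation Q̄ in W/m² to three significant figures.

Q̄ ≈ 212 W/m²

Solar longitude: λ_s = 360° × (61 − 80)/365.25 = -18.727°, i.e. -18.727° + 360° = 341.273°.
sin δ = sin 23.44° × sin 341.273° = -0.12771, so δ = -7.337°.
cos H₀ = −tan(+50.2°) tan(-7.337°) = 0.1546, H₀ = 1.4156 rad.
Bracket: H₀ sin φ sin δ + cos φ cos δ sin H₀ = 1.4156×0.76828×-0.12771 + 0.64011×0.99181×0.98798 = -0.138894 + 0.627236 = 0.488342.
Q̄ = (S₀/π) × [bracket] = (1361/π) × 0.488342 = 211.6 W/m².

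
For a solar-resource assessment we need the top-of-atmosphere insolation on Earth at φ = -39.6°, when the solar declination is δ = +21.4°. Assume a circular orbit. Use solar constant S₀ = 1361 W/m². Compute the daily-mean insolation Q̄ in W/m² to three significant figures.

cos H₀ = −tan(-39.6°) tan(+21.400°) = 0.3242, H₀ = 1.2406 rad.
Bracket: H₀ sin φ sin δ + cos φ cos δ sin H₀ = 1.2406×-0.63742×0.36488 + 0.77051×0.93106×0.94599 = -0.288541 + 0.678645 = 0.390104.
Q̄ = (S₀/π) × [bracket] = (1361/π) × 0.390104 = 169.0 W/m².

Q̄ ≈ 169 W/m²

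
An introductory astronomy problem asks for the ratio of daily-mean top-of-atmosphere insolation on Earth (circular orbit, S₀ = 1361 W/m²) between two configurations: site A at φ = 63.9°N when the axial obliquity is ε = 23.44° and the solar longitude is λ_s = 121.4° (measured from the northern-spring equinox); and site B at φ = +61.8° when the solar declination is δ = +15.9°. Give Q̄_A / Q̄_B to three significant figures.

Q̄_A / Q̄_B ≈ 1.12

— Configuration A (φ=+63.9°):
Solar declination: sin δ = sin ε · sin λ_s = sin 23.44° × sin 121.4° = 0.33953, so δ = +19.848°.
cos H₀ = −tan(+63.9°) tan(+19.848°) = -0.7368, H₀ = 2.3992 rad.
Bracket: H₀ sin φ sin δ + cos φ cos δ sin H₀ = 2.3992×0.89803×0.33953 + 0.43994×0.94059×0.67606 = 0.731536 + 0.279756 = 1.011292.
Q̄ = (S₀/π) × [bracket] = (1361/π) × 1.011292 = 438.11 W/m².
— Configuration B (φ=+61.8°):
cos H₀ = −tan(+61.8°) tan(+15.900°) = -0.5313, H₀ = 2.1309 rad.
Bracket: H₀ sin φ sin δ + cos φ cos δ sin H₀ = 2.1309×0.88130×0.27396 + 0.47255×0.96174×0.84721 = 0.514487 + 0.385032 = 0.899519.
Q̄ = (S₀/π) × [bracket] = (1361/π) × 0.899519 = 389.69 W/m².
Ratio Q̄_A / Q̄_B = 438.11 / 389.69 = 1.124.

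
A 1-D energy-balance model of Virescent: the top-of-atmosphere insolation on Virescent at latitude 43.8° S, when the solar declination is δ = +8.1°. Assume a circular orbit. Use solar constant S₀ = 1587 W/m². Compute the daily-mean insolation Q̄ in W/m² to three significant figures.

Q̄ ≈ 287 W/m²

cos H₀ = −tan(-43.8°) tan(+8.100°) = 0.1365, H₀ = 1.4339 rad.
Bracket: H₀ sin φ sin δ + cos φ cos δ sin H₀ = 1.4339×-0.69214×0.14090 + 0.72176×0.99002×0.99064 = -0.139838 + 0.707869 = 0.568031.
Q̄ = (S₀/π) × [bracket] = (1587/π) × 0.568031 = 286.9 W/m².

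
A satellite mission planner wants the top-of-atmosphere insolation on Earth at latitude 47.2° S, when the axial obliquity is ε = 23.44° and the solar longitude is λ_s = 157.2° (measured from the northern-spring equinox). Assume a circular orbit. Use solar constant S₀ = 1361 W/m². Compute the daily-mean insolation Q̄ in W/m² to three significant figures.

Q̄ ≈ 218 W/m²

Solar declination: sin δ = sin ε · sin λ_s = sin 23.44° × sin 157.2° = 0.15415, so δ = +8.867°.
cos H₀ = −tan(-47.2°) tan(+8.867°) = 0.1685, H₀ = 1.4015 rad.
Bracket: H₀ sin φ sin δ + cos φ cos δ sin H₀ = 1.4015×-0.73373×0.15415 + 0.67944×0.98805×0.98571 = -0.158516 + 0.661728 = 0.503212.
Q̄ = (S₀/π) × [bracket] = (1361/π) × 0.503212 = 218.0 W/m².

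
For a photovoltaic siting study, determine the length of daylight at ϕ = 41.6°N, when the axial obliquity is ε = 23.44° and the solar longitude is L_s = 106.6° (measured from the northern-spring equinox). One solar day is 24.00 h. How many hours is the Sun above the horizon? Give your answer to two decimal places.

Solar declination: sin δ = sin ε · sin L_s = sin 23.44° × sin 106.6° = 0.38121, so δ = +22.409°.
cos h₀ = −tan ϕ · tan δ = −tan(+41.6°) × tan(+22.409°) = -0.3661, so h₀ = 1.9456 rad = 111.48°.
Daylight = 2h₀/(2π) × 24.00 h = (1.9456/π) × 24.00 = 14.86 h.

14.86 h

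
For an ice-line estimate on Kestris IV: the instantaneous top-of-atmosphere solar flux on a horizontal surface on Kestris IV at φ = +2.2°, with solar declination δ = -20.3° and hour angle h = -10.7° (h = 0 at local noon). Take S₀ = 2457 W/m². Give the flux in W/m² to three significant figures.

cos θ_z = sin φ sin δ + cos φ cos δ cos h = -0.013318 + 0.920902 = 0.907584.
Flux = S₀ · cos θ_z = 2457 × 0.907584 = 2230 W/m².

2.23e+03 W/m²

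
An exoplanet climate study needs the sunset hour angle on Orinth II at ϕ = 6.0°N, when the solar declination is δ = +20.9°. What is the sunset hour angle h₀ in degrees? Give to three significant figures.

h₀ = 92.3°

cos h₀ = −tan ϕ · tan δ = −tan(+6.0°) × tan(+20.900°) = -0.0401, so h₀ = 1.6109 rad = 92.30°.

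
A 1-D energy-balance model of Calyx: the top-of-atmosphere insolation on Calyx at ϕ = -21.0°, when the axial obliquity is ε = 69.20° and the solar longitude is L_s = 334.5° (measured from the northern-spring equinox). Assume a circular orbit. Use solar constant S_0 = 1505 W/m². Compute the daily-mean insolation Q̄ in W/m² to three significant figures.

Q̄ ≈ 524 W/m²

Solar declination: sin δ = sin ε · sin L_s = sin 69.20° × sin 334.5° = -0.40245, so δ = -23.732°.
cos h₀ = −tan(-21.0°) tan(-23.732°) = -0.1688, h₀ = 1.7404 rad.
Bracket: h₀ sin ϕ sin δ + cos ϕ cos δ sin h₀ = 1.7404×-0.35837×-0.40245 + 0.93358×0.91544×0.98566 = 0.251011 + 0.842381 = 1.093392.
Q̄ = (S_0/π) × [bracket] = (1505/π) × 1.093392 = 523.8 W/m².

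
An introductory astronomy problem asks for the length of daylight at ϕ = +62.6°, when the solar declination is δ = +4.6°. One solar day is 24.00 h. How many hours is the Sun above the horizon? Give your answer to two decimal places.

13.19 h

cos h₀ = −tan ϕ · tan δ = −tan(+62.6°) × tan(+4.600°) = -0.1552, so h₀ = 1.7266 rad = 98.93°.
Daylight = 2h₀/(2π) × 24.00 h = (1.7266/π) × 24.00 = 13.19 h.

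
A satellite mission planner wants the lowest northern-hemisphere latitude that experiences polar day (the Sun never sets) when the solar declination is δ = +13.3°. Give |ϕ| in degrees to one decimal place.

|ϕ| = 76.7°

Polar day requires cos h₀ = −tan ϕ tan δ ≤ −1, i.e. tan ϕ tan δ ≥ 1.
The boundary is |tan ϕ| · |tan δ| = 1, so |ϕ| = 90° − |δ| = 90° − 13.3° = 76.7° in the northern hemisphere.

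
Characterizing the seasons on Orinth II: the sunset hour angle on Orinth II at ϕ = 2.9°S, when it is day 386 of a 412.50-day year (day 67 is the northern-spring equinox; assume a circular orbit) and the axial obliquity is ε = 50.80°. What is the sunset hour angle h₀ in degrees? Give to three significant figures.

Solar longitude: L_s = 360° × (386 − 67)/412.50 = 278.400°.
sin δ = sin 50.80° × sin 278.400° = -0.76663, so δ = -50.052°.
cos h₀ = −tan ϕ · tan δ = −tan(-2.9°) × tan(-50.052°) = -0.0605, so h₀ = 1.6313 rad = 93.47°.

h₀ = 93.5°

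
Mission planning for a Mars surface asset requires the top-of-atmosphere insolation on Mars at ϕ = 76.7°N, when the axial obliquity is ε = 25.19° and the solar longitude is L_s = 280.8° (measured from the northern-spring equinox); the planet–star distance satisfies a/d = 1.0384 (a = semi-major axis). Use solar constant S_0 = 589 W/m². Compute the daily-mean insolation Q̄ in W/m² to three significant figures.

Solar declination: sin δ = sin ε · sin L_s = sin 25.19° × sin 280.8° = -0.41808, so δ = -24.714°.
cos h₀ = −tan(+76.7°) tan(-24.714°) = 1.9469 ≥ 1 ⇒ polar night, h₀ = 0 and Q̄ = 0.
Inverse-square distance factor (a/d)² = 1.0384² = 1.078275.

Q̄ ≈ 0.00 W/m²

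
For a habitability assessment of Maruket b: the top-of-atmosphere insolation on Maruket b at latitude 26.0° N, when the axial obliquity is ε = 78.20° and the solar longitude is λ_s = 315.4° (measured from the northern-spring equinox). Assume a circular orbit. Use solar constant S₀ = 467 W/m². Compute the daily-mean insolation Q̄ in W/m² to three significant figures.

Solar declination: sin δ = sin ε · sin λ_s = sin 78.20° × sin 315.4° = -0.68731, so δ = -43.418°.
cos H₀ = −tan(+26.0°) tan(-43.418°) = 0.4615, H₀ = 1.0911 rad.
Bracket: H₀ sin φ sin δ + cos φ cos δ sin H₀ = 1.0911×0.43837×-0.68731 + 0.89879×0.72636×0.88713 = -0.328744 + 0.579158 = 0.250414.
Q̄ = (S₀/π) × [bracket] = (467/π) × 0.250414 = 37.22 W/m².

Q̄ ≈ 37.2 W/m²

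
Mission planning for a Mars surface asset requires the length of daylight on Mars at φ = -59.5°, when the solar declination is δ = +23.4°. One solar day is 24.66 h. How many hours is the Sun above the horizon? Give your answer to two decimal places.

5.85 h

cos H₀ = −tan φ · tan δ = −tan(-59.5°) × tan(+23.400°) = 0.7346, so H₀ = 0.7457 rad = 42.72°.
Daylight = 2H₀/(2π) × 24.66 h = (0.7457/π) × 24.66 = 5.85 h.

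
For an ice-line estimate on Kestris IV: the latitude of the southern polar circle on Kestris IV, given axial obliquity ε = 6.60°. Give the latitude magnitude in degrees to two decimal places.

The polar circle is the lowest latitude that experiences at least one full rotation of continuous darkness at the northern-summer solstice; it lies at |ϕ| = 90° − ε = 90° − 6.60° = 83.40°.

83.40°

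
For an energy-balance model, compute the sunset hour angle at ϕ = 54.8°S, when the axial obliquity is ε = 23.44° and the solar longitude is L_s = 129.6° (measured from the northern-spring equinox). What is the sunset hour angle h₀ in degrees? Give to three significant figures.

h₀ = 62.8°

Solar declination: sin δ = sin ε · sin L_s = sin 23.44° × sin 129.6° = 0.30650, so δ = +17.849°.
cos h₀ = −tan ϕ · tan δ = −tan(-54.8°) × tan(+17.849°) = 0.4565, so h₀ = 1.0968 rad = 62.84°.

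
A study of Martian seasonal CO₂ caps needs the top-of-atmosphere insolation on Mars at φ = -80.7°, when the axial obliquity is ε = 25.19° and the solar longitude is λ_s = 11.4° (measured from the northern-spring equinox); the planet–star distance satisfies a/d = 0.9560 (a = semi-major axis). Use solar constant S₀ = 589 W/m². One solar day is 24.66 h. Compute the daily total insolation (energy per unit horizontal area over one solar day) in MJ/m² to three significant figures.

Solar declination: sin δ = sin ε · sin λ_s = sin 25.19° × sin 11.4° = 0.08413, so δ = +4.826°.
cos H₀ = −tan(-80.7°) tan(+4.826°) = 0.5156, H₀ = 1.0291 rad.
Bracket: H₀ sin φ sin δ + cos φ cos δ sin H₀ = 1.0291×-0.98686×0.08413 + 0.16160×0.99646×0.85685 = -0.085441 + 0.137977 = 0.052536.
Inverse-square distance factor (a/d)² = 0.9560² = 0.913936.
Q̄ = (S₀/π) × 0.913936 × [bracket] = (589/π) × 0.913936 × 0.052536 = 9.0020 W/m².
Daily total = Q̄ × 24.66 h × 3600 s/h = 9.0020 × 24.66 × 3600 / 10⁶ = 0.7992 MJ/m².

0.799 MJ/m²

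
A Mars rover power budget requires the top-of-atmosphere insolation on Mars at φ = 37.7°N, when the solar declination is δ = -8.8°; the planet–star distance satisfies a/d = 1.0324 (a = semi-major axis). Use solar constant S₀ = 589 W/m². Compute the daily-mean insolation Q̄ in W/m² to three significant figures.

cos H₀ = −tan(+37.7°) tan(-8.800°) = 0.1196, H₀ = 1.4509 rad.
Bracket: H₀ sin φ sin δ + cos φ cos δ sin H₀ = 1.4509×0.61153×-0.15299 + 0.79122×0.98823×0.99282 = -0.135743 + 0.776293 = 0.640550.
Inverse-square distance factor (a/d)² = 1.0324² = 1.065850.
Q̄ = (S₀/π) × 1.065850 × [bracket] = (589/π) × 1.065850 × 0.640550 = 128.0 W/m².

Q̄ ≈ 128 W/m²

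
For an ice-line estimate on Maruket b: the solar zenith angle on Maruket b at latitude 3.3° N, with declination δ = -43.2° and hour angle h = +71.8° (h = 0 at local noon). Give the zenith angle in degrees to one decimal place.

θ_z = 79.2°

cos θ_z = sin φ sin δ + cos φ cos δ cos h = -0.039405 + 0.227305 = 0.187900.
θ_z = arccos(0.187900) = 79.2°.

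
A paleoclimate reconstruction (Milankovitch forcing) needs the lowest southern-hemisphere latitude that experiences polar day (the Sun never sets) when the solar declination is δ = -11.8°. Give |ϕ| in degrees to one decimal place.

Polar day requires cos h₀ = −tan ϕ tan δ ≤ −1, i.e. tan ϕ tan δ ≥ 1.
The boundary is |tan ϕ| · |tan δ| = 1, so |ϕ| = 90° − |δ| = 90° − 11.8° = 78.2° in the southern hemisphere.

|ϕ| = 78.2°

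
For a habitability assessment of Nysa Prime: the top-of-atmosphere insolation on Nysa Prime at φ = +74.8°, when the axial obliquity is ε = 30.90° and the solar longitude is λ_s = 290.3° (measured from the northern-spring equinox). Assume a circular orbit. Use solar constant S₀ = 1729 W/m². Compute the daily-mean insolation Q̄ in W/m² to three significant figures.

Q̄ ≈ 0.00 W/m²

Solar declination: sin δ = sin ε · sin λ_s = sin 30.90° × sin 290.3° = -0.48164, so δ = -28.793°.
cos H₀ = −tan(+74.8°) tan(-28.793°) = 2.0228 ≥ 1 ⇒ polar night, H₀ = 0 and Q̄ = 0.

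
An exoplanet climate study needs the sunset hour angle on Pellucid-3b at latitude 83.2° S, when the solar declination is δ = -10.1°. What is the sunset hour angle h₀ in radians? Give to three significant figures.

h₀ = 3.14 rad

Sunrise equation: cos h₀ = −tan ϕ · tan δ = -1.4938 ≤ −1, so the host star never sets (polar day) and h₀ = π.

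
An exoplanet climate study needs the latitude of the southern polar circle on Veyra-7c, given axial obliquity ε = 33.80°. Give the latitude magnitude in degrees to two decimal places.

56.20°

The polar circle is the lowest latitude that experiences at least one full rotation of continuous darkness at the northern-summer solstice; it lies at |ϕ| = 90° − ε = 90° − 33.80° = 56.20°.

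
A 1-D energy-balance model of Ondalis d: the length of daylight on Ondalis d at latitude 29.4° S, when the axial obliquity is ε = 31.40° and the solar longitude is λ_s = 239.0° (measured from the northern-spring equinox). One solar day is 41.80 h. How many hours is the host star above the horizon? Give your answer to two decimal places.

24.69 h

Solar declination: sin δ = sin ε · sin λ_s = sin 31.40° × sin 239.0° = -0.44659, so δ = -26.525°.
cos H₀ = −tan φ · tan δ = −tan(-29.4°) × tan(-26.525°) = -0.2812, so H₀ = 1.8559 rad = 106.33°.
Daylight = 2H₀/(2π) × 41.80 h = (1.8559/π) × 41.80 = 24.69 h.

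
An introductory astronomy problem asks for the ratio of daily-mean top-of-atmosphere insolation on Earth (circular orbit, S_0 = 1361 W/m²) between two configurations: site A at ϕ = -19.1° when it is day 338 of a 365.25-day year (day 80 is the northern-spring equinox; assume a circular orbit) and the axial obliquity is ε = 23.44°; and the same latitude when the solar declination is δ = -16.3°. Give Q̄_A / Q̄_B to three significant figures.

Q̄_A / Q̄_B ≈ 1.02

— Configuration A (ϕ=-19.1°):
Solar longitude: L_s = 360° × (338 − 80)/365.25 = 254.292°.
sin δ = sin 23.44° × sin 254.292° = -0.38293, so δ = -22.515°.
cos h₀ = −tan(-19.1°) tan(-22.515°) = -0.1435, h₀ = 1.7148 rad.
Bracket: h₀ sin ϕ sin δ + cos ϕ cos δ sin h₀ = 1.7148×-0.32722×-0.38293 + 0.94495×0.92378×0.98964 = 0.214868 + 0.863882 = 1.078750.
Q̄ = (S_0/π) × [bracket] = (1361/π) × 1.078750 = 467.34 W/m².
— Configuration B (ϕ=-19.1°):
cos h₀ = −tan(-19.1°) tan(-16.300°) = -0.1013, h₀ = 1.6722 rad.
Bracket: h₀ sin ϕ sin δ + cos ϕ cos δ sin h₀ = 1.6722×-0.32722×-0.28067 + 0.94495×0.95981×0.99486 = 0.153576 + 0.902311 = 1.055887.
Q̄ = (S_0/π) × [bracket] = (1361/π) × 1.055887 = 457.43 W/m².
Ratio Q̄_A / Q̄_B = 467.34 / 457.43 = 1.022.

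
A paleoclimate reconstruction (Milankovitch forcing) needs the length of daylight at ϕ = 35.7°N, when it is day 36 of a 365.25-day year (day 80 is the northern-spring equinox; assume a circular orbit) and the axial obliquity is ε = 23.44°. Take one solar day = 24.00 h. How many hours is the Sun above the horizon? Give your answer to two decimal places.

Solar longitude: L_s = 360° × (36 − 80)/365.25 = -43.368°, i.e. -43.368° + 360° = 316.632°.
sin δ = sin 23.44° × sin 316.632° = -0.27315, so δ = -15.852°.
cos h₀ = −tan ϕ · tan δ = −tan(+35.7°) × tan(-15.852°) = 0.2040, so h₀ = 1.3653 rad = 78.23°.
Daylight = 2h₀/(2π) × 24.00 h = (1.3653/π) × 24.00 = 10.43 h.

10.43 h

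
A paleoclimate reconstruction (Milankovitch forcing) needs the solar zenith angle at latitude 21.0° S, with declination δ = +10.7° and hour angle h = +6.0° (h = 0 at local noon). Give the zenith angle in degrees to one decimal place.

θ_z = 32.2°

cos θ_z = sin φ sin δ + cos φ cos δ cos h = -0.066537 + 0.912323 = 0.845786.
θ_z = arccos(0.845786) = 32.2°.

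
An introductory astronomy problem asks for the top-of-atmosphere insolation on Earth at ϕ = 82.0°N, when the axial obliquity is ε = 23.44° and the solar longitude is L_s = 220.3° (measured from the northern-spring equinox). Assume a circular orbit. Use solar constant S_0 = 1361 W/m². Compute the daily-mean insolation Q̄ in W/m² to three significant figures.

Solar declination: sin δ = sin ε · sin L_s = sin 23.44° × sin 220.3° = -0.25729, so δ = -14.909°.
cos h₀ = −tan(+82.0°) tan(-14.909°) = 1.8945 ≥ 1 ⇒ polar night, h₀ = 0 and Q̄ = 0.

Q̄ ≈ 0.00 W/m²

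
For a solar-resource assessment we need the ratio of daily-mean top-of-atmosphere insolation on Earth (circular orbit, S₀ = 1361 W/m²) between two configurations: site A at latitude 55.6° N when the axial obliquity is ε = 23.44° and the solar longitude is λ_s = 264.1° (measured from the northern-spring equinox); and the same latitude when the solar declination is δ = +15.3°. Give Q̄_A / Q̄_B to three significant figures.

Q̄_A / Q̄_B ≈ 0.121

— Configuration A (φ=+55.6°):
Solar declination: sin δ = sin ε · sin λ_s = sin 23.44° × sin 264.1° = -0.39568, so δ = -23.308°.
cos H₀ = −tan(+55.6°) tan(-23.308°) = 0.6292, H₀ = 0.8902 rad.
Bracket: H₀ sin φ sin δ + cos φ cos δ sin H₀ = 0.8902×0.82511×-0.39568 + 0.56497×0.91839×0.77722 = -0.290632 + 0.403271 = 0.112639.
Q̄ = (S₀/π) × [bracket] = (1361/π) × 0.112639 = 48.797 W/m².
— Configuration B (φ=+55.6°):
cos H₀ = −tan(+55.6°) tan(+15.300°) = -0.3995, H₀ = 1.9818 rad.
Bracket: H₀ sin φ sin δ + cos φ cos δ sin H₀ = 1.9818×0.82511×0.26387 + 0.56497×0.96456×0.91672 = 0.431481 + 0.499564 = 0.931045.
Q̄ = (S₀/π) × [bracket] = (1361/π) × 0.931045 = 403.35 W/m².
Ratio Q̄_A / Q̄_B = 48.797 / 403.35 = 0.1210.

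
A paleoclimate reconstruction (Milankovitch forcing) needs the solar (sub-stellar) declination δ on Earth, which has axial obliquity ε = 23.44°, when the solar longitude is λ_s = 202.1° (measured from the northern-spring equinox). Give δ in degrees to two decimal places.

sin δ = sin ε · sin λ_s = sin 23.44° × sin 202.1° = -0.149658.
δ = arcsin(-0.149658) = -8.61°.

δ = -8.61°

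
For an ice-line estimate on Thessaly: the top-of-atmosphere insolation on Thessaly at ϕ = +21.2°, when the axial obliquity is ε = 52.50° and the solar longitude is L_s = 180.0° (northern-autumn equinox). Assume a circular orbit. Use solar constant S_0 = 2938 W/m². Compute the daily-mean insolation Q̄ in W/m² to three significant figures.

Solar declination: sin δ = sin ε · sin L_s = sin 52.50° × sin 180.0° = 0.00000, so δ = +0.000°.
cos h₀ = −tan(+21.2°) tan(+0.000°) = -0.0000, h₀ = 1.5708 rad.
Bracket: h₀ sin ϕ sin δ + cos ϕ cos δ sin h₀ = 1.5708×0.36162×0.00000 + 0.93232×1.00000×1.00000 = 0.000000 + 0.932320 = 0.932320.
Q̄ = (S_0/π) × [bracket] = (2938/π) × 0.932320 = 871.9 W/m².

Q̄ ≈ 872 W/m²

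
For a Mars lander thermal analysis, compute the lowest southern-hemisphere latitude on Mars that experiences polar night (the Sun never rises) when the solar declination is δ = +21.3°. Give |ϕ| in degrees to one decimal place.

Polar night requires cos h₀ = −tan ϕ tan δ ≥ 1, i.e. tan ϕ tan δ ≤ −1.
The boundary is |tan ϕ| · |tan δ| = 1, so |ϕ| = 90° − |δ| = 90° − 21.3° = 68.7° in the southern hemisphere.

|ϕ| = 68.7°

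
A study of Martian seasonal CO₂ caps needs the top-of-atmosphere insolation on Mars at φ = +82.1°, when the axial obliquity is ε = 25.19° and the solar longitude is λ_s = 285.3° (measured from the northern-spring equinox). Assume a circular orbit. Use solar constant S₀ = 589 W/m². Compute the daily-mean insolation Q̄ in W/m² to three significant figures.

Q̄ ≈ 0.00 W/m²

Solar declination: sin δ = sin ε · sin λ_s = sin 25.19° × sin 285.3° = -0.41054, so δ = -24.239°.
cos H₀ = −tan(+82.1°) tan(-24.239°) = 3.2446 ≥ 1 ⇒ polar night, H₀ = 0 and Q̄ = 0.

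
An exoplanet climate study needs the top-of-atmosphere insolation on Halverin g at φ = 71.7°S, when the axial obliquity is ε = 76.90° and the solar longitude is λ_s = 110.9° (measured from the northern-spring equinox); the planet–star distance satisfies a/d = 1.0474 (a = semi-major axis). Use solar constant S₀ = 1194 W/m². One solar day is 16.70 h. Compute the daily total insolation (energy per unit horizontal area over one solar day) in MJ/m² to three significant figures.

0.00 MJ/m²

Solar declination: sin δ = sin ε · sin λ_s = sin 76.90° × sin 110.9° = 0.90989, so δ = +65.491°.
cos H₀ = −tan(-71.7°) tan(+65.491°) = 6.6320 ≥ 1 ⇒ polar night, H₀ = 0 and Q̄ = 0.
Inverse-square distance factor (a/d)² = 1.0474² = 1.097047.
Daily total = Q̄ × 16.70 h × 3600 s/h = 0.00 MJ/m².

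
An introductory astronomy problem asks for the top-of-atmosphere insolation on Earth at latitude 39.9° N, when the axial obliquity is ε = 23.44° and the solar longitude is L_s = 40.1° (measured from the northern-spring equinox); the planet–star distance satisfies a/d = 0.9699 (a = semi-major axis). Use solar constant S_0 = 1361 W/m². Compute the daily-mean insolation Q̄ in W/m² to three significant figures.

Q̄ ≈ 415 W/m²

Solar declination: sin δ = sin ε · sin L_s = sin 23.44° × sin 40.1° = 0.25622, so δ = +14.846°.
cos h₀ = −tan(+39.9°) tan(+14.846°) = -0.2216, h₀ = 1.7943 rad.
Bracket: h₀ sin ϕ sin δ + cos ϕ cos δ sin h₀ = 1.7943×0.64145×0.25622 + 0.76717×0.96662×0.97513 = 0.294897 + 0.723119 = 1.018016.
Inverse-square distance factor (a/d)² = 0.9699² = 0.940706.
Q̄ = (S_0/π) × 0.940706 × [bracket] = (1361/π) × 0.940706 × 1.018016 = 414.9 W/m².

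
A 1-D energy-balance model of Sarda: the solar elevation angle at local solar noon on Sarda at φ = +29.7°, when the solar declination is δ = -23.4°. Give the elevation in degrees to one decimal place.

At local noon the hour angle is zero, so the zenith angle equals |φ − δ| = |+29.7° − (-23.400°)| = 53.100°.
Elevation = 90° − 53.100° = 36.9°.

36.9°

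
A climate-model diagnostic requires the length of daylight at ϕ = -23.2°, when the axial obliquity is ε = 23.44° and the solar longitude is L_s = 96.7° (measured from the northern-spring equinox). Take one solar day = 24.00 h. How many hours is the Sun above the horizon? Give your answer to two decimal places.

10.58 h

Solar declination: sin δ = sin ε · sin L_s = sin 23.44° × sin 96.7° = 0.39507, so δ = +23.270°.
cos h₀ = −tan ϕ · tan δ = −tan(-23.2°) × tan(+23.270°) = 0.1843, so h₀ = 1.3854 rad = 79.38°.
Daylight = 2h₀/(2π) × 24.00 h = (1.3854/π) × 24.00 = 10.58 h.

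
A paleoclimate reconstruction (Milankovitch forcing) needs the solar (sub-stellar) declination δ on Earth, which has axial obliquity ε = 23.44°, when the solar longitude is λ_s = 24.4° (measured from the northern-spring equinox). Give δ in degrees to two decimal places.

δ = +9.46°

sin δ = sin ε · sin λ_s = sin 23.44° × sin 24.4° = 0.164328.
δ = arcsin(0.164328) = +9.46°.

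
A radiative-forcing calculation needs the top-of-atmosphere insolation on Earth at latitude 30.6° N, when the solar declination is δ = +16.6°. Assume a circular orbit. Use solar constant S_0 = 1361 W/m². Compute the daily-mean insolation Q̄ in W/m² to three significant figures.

Q̄ ≈ 462 W/m²

cos h₀ = −tan(+30.6°) tan(+16.600°) = -0.1763, h₀ = 1.7480 rad.
Bracket: h₀ sin ϕ sin δ + cos ϕ cos δ sin h₀ = 1.7480×0.50904×0.28569 + 0.86074×0.95832×0.98434 = 0.254208 + 0.811947 = 1.066155.
Q̄ = (S_0/π) × [bracket] = (1361/π) × 1.066155 = 461.9 W/m².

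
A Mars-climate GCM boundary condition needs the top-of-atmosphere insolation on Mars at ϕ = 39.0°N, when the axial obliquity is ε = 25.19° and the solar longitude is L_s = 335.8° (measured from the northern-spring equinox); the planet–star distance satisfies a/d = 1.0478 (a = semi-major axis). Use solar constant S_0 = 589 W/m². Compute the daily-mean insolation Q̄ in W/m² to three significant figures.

Q̄ ≈ 124 W/m²

Solar declination: sin δ = sin ε · sin L_s = sin 25.19° × sin 335.8° = -0.17447, so δ = -10.048°.
cos h₀ = −tan(+39.0°) tan(-10.048°) = 0.1435, h₀ = 1.4268 rad.
Bracket: h₀ sin ϕ sin δ + cos ϕ cos δ sin h₀ = 1.4268×0.62932×-0.17447 + 0.77715×0.98466×0.98965 = -0.156659 + 0.757308 = 0.600649.
Inverse-square distance factor (a/d)² = 1.0478² = 1.097885.
Q̄ = (S_0/π) × 1.097885 × [bracket] = (589/π) × 1.097885 × 0.600649 = 123.6 W/m².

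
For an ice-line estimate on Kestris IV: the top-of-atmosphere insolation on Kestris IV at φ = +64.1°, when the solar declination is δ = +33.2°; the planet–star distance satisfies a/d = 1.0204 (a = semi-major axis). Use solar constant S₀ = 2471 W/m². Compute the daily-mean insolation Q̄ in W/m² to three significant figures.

cos H₀ = −tan(+64.1°) tan(+33.200°) = -1.3476 ≤ −1 ⇒ polar day, H₀ = π.
Bracket: H₀ sin φ sin δ + cos φ cos δ sin H₀ = 3.1416×0.89956×0.54756 + 0.43680×0.83676×0.00000 = 1.547436 + 0.000000 = 1.547436.
Inverse-square distance factor (a/d)² = 1.0204² = 1.041216.
Q̄ = (S₀/π) × 1.041216 × [bracket] = (2471/π) × 1.041216 × 1.547436 = 1267 W/m².

Q̄ ≈ 1.27e+03 W/m²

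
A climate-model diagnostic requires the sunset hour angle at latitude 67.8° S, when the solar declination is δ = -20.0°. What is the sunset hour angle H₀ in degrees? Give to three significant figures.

H₀ = 153°

cos H₀ = −tan φ · tan δ = −tan(-67.8°) × tan(-20.000°) = -0.8919, so H₀ = 2.6723 rad = 153.11°.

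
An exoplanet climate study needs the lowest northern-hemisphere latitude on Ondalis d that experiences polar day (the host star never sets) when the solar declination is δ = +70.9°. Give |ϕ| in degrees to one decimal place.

|ϕ| = 19.1°

Polar day requires cos h₀ = −tan ϕ tan δ ≤ −1, i.e. tan ϕ tan δ ≥ 1.
The boundary is |tan ϕ| · |tan δ| = 1, so |ϕ| = 90° − |δ| = 90° − 70.9° = 19.1° in the northern hemisphere.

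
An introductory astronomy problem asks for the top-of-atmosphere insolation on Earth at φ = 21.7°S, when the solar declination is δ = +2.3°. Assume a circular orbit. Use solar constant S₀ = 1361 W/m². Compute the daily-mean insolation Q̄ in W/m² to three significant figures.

Q̄ ≈ 392 W/m²

cos H₀ = −tan(-21.7°) tan(+2.300°) = 0.0160, H₀ = 1.5548 rad.
Bracket: H₀ sin φ sin δ + cos φ cos δ sin H₀ = 1.5548×-0.36975×0.04013 + 0.92913×0.99919×0.99987 = -0.023070 + 0.928257 = 0.905187.
Q̄ = (S₀/π) × [bracket] = (1361/π) × 0.905187 = 392.1 W/m².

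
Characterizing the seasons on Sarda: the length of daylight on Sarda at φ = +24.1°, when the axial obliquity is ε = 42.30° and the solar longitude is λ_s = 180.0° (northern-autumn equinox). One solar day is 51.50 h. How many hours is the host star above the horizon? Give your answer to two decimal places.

Solar declination: sin δ = sin ε · sin λ_s = sin 42.30° × sin 180.0° = 0.00000, so δ = +0.000°.
cos H₀ = −tan φ · tan δ = −tan(+24.1°) × tan(+0.000°) = -0.0000, so H₀ = 1.5708 rad = 90.00°.
Daylight = 2H₀/(2π) × 51.50 h = (1.5708/π) × 51.50 = 25.75 h.

25.75 h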